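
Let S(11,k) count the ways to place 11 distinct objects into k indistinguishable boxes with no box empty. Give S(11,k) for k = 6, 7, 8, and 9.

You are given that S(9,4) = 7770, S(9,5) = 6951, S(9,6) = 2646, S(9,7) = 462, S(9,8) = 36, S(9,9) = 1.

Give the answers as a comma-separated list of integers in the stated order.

179487, 63987, 11880, 1155

[10] T[10,5]:5*6951+7770=42525 · T[10,6]:6*2646+6951=22827 · T[10,7]:7*462+2646=5880 · T[10,8]:8*36+462=750 · T[10,9]:9*1+36=45
[11] T[11,6]:6*22827+42525=179487 · T[11,7]:7*5880+22827=63987 · T[11,8]:8*750+5880=11880 · T[11,9]:9*45+750=1155
Read S(11,6) = 179487, S(11,7) = 63987, S(11,8) = 11880, S(11,9) = 1155.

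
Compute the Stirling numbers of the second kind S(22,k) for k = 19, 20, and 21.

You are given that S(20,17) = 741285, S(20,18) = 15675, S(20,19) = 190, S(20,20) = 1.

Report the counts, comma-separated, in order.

[21] T[21,18]:18*15675+741285=1023435 · T[21,19]:19*190+15675=19285 · T[21,20]:20*1+190=210 · T[21,21]:21*0+1=1
[22] T[22,19]:19*19285+1023435=1389850 · T[22,20]:20*210+19285=23485 · T[22,21]:21*1+210=231
Read S(22,19) = 1389850, S(22,20) = 23485, S(22,21) = 231.

1389850, 23485, 231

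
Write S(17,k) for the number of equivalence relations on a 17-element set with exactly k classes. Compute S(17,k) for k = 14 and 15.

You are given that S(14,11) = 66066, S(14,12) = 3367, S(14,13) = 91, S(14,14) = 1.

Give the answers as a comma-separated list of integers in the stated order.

249900, 7820

row 15: T[15][12]=12·3367+66066=106470  T[15][13]=13·91+3367=4550  T[15][14]=14·1+91=105  T[15][15]=15·0+1=1
row 16: T[16][13]=13·4550+106470=165620  T[16][14]=14·105+4550=6020  T[16][15]=15·1+105=120
row 17: T[17][14]=14·6020+165620=249900  T[17][15]=15·120+6020=7820
Read S(17,14) = 249900, S(17,15) = 7820.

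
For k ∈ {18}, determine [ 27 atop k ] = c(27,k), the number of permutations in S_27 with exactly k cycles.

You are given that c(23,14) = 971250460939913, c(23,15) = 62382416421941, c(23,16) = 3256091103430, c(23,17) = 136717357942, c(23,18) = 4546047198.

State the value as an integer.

28460103232088385

[24] T[24,15]:23*62382416421941+971250460939913=2406046038644556 · T[24,16]:23*3256091103430+62382416421941=137272511800831 · T[24,17]:23*136717357942+3256091103430=6400590336096 · T[24,18]:23*4546047198+136717357942=241276443496
[25] T[25,16]:24*137272511800831+2406046038644556=5700586321864500 · T[25,17]:24*6400590336096+137272511800831=290886679867135 · T[25,18]:24*241276443496+6400590336096=12191224980000
[26] T[26,17]:25*290886679867135+5700586321864500=12972753318542875 · T[26,18]:25*12191224980000+290886679867135=595667304367135
[27] T[27,18]:26*595667304367135+12972753318542875=28460103232088385
Read c(27,18) = 28460103232088385.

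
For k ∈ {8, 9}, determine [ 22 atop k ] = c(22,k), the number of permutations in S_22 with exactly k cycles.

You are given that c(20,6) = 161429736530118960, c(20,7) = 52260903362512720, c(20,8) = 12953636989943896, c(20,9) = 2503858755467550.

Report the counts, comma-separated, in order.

7744654310169576800, 1634980697246583456

i=21: T(21,7)=161429736530118960+20·52260903362512720=1206647803780373360 | T(21,8)=52260903362512720+20·12953636989943896=311333643161390640 | T(21,9)=12953636989943896+20·2503858755467550=63030812099294896
i=22: T(22,8)=1206647803780373360+21·311333643161390640=7744654310169576800 | T(22,9)=311333643161390640+21·63030812099294896=1634980697246583456
Read c(22,8) = 7744654310169576800, c(22,9) = 1634980697246583456.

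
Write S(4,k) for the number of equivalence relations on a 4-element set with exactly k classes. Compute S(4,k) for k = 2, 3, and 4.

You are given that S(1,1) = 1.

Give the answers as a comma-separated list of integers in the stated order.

7, 6, 1

[2] T[2,1]:1*1+0=1 · T[2,2]:2*0+1=1
[3] T[3,1]:1*1+0=1 · T[3,2]:2*1+1=3 · T[3,3]:3*0+1=1
[4] T[4,2]:2*3+1=7 · T[4,3]:3*1+3=6 · T[4,4]:4*0+1=1
Read S(4,2) = 7, S(4,3) = 6, S(4,4) = 1.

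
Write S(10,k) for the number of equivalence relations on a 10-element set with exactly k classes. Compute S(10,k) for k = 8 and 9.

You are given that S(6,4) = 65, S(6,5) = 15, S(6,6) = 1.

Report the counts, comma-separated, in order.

row 7: T[7][5]=5·15+65=140  T[7][6]=6·1+15=21  T[7][7]=7·0+1=1
row 8: T[8][6]=6·21+140=266  T[8][7]=7·1+21=28  T[8][8]=8·0+1=1
row 9: T[9][7]=7·28+266=462  T[9][8]=8·1+28=36  T[9][9]=9·0+1=1
row 10: T[10][8]=8·36+462=750  T[10][9]=9·1+36=45
Read S(10,8) = 750, S(10,9) = 45.

750, 45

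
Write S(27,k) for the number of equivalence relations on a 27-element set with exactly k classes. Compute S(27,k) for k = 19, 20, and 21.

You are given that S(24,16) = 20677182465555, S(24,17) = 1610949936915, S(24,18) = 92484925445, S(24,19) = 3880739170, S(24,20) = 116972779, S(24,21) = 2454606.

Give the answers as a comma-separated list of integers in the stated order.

@25  (25,17):1610949936915·17+20677182465555→48063331393110, (25,18):92484925445·18+1610949936915→3275678594925, (25,19):3880739170·19+92484925445→166218969675, (25,20):116972779·20+3880739170→6220194750, (25,21):2454606·21+116972779→168519505
@26  (26,18):3275678594925·18+48063331393110→107025546101760, (26,19):166218969675·19+3275678594925→6433839018750, (26,20):6220194750·20+166218969675→290622864675, (26,21):168519505·21+6220194750→9759104355
@27  (27,19):6433839018750·19+107025546101760→229268487458010, (27,20):290622864675·20+6433839018750→12246296312250, (27,21):9759104355·21+290622864675→495564056130
Read S(27,19) = 229268487458010, S(27,20) = 12246296312250, S(27,21) = 495564056130.

229268487458010, 12246296312250, 495564056130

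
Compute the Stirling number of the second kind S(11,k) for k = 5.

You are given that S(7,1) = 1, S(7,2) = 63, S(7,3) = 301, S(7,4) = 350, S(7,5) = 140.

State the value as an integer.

i=8: T(8,2)=1+2·63=127 | T(8,3)=63+3·301=966 | T(8,4)=301+4·350=1701 | T(8,5)=350+5·140=1050
i=9: T(9,3)=127+3·966=3025 | T(9,4)=966+4·1701=7770 | T(9,5)=1701+5·1050=6951
i=10: T(10,4)=3025+4·7770=34105 | T(10,5)=7770+5·6951=42525
i=11: T(11,5)=34105+5·42525=246730
Read S(11,5) = 246730.

246730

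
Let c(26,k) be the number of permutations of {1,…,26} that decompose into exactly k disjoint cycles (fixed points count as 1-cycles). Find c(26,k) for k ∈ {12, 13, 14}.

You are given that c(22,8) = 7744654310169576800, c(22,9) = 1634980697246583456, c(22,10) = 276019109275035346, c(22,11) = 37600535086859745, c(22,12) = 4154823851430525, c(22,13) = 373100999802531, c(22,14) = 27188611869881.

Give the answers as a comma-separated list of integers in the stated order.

4284218746244111474800, 480544558742733545125, 45145946926994481865

i=23: T(23,9)=7744654310169576800+22·1634980697246583456=43714229649594412832 | T(23,10)=1634980697246583456+22·276019109275035346=7707401101297361068 | T(23,11)=276019109275035346+22·37600535086859745=1103230881185949736 | T(23,12)=37600535086859745+22·4154823851430525=129006659818331295 | T(23,13)=4154823851430525+22·373100999802531=12363045847086207 | T(23,14)=373100999802531+22·27188611869881=971250460939913
i=24: T(24,10)=43714229649594412832+23·7707401101297361068=220984454979433717396 | T(24,11)=7707401101297361068+23·1103230881185949736=33081711368574204996 | T(24,12)=1103230881185949736+23·129006659818331295=4070384057007569521 | T(24,13)=129006659818331295+23·12363045847086207=413356714301314056 | T(24,14)=12363045847086207+23·971250460939913=34701806448704206
i=25: T(25,11)=220984454979433717396+24·33081711368574204996=1014945527825214637300 | T(25,12)=33081711368574204996+24·4070384057007569521=130770928736755873500 | T(25,13)=4070384057007569521+24·413356714301314056=13990945200239106865 | T(25,14)=413356714301314056+24·34701806448704206=1246200069070215000
i=26: T(26,12)=1014945527825214637300+25·130770928736755873500=4284218746244111474800 | T(26,13)=130770928736755873500+25·13990945200239106865=480544558742733545125 | T(26,14)=13990945200239106865+25·1246200069070215000=45145946926994481865
Read c(26,12) = 4284218746244111474800, c(26,13) = 480544558742733545125, c(26,14) = 45145946926994481865.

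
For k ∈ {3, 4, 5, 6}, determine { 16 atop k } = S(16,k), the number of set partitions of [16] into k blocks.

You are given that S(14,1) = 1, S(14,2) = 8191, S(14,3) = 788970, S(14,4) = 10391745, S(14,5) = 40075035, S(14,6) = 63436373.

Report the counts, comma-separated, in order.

[15] T[15,2]:2*8191+1=16383 · T[15,3]:3*788970+8191=2375101 · T[15,4]:4*10391745+788970=42355950 · T[15,5]:5*40075035+10391745=210766920 · T[15,6]:6*63436373+40075035=420693273
[16] T[16,3]:3*2375101+16383=7141686 · T[16,4]:4*42355950+2375101=171798901 · T[16,5]:5*210766920+42355950=1096190550 · T[16,6]:6*420693273+210766920=2734926558
Read S(16,3) = 7141686, S(16,4) = 171798901, S(16,5) = 1096190550, S(16,6) = 2734926558.

7141686, 171798901, 1096190550, 2734926558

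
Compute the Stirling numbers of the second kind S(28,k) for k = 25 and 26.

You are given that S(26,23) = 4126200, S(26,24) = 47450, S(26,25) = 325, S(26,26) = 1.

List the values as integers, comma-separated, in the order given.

i=27: T(27,24)=4126200+24·47450=5265000 | T(27,25)=47450+25·325=55575 | T(27,26)=325+26·1=351
i=28: T(28,25)=5265000+25·55575=6654375 | T(28,26)=55575+26·351=64701
Read S(28,25) = 6654375, S(28,26) = 64701.

6654375, 64701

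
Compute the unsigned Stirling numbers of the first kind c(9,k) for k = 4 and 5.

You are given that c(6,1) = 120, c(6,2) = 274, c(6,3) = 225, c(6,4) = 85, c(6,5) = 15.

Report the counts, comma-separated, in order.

67284, 22449

row 7: T[7][2]=6·274+120=1764  T[7][3]=6·225+274=1624  T[7][4]=6·85+225=735  T[7][5]=6·15+85=175
row 8: T[8][3]=7·1624+1764=13132  T[8][4]=7·735+1624=6769  T[8][5]=7·175+735=1960
row 9: T[9][4]=8·6769+13132=67284  T[9][5]=8·1960+6769=22449
Read c(9,4) = 67284, c(9,5) = 22449.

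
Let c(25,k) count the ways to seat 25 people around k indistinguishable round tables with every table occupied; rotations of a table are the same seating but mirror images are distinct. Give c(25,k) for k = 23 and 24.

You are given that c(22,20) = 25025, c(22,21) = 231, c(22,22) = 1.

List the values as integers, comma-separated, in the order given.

r23: T_23,21=22×231+25025=30107; T_23,22=22×1+231=253; T_23,23=22×0+1=1
r24: T_24,22=23×253+30107=35926; T_24,23=23×1+253=276; T_24,24=23×0+1=1
r25: T_25,23=24×276+35926=42550; T_25,24=24×1+276=300
Read c(25,23) = 42550, c(25,24) = 300.

42550, 300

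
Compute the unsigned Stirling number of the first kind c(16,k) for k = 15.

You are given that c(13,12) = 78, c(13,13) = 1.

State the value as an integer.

120

@14  (14,13):1·13+78→91, (14,14):0·13+1→1
@15  (15,14):1·14+91→105, (15,15):0·14+1→1
@16  (16,15):1·15+105→120
Read c(16,15) = 120.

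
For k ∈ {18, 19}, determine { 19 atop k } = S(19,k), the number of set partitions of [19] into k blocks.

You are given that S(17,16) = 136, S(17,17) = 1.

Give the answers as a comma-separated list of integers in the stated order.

171, 1

r18: T_18,17=17×1+136=153; T_18,18=18×0+1=1
r19: T_19,18=18×1+153=171; T_19,19=19×0+1=1
Read S(19,18) = 171, S(19,19) = 1.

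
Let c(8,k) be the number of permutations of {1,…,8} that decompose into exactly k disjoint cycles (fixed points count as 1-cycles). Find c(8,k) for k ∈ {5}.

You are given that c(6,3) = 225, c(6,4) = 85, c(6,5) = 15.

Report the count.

1960

r7: T_7,4=6×85+225=735; T_7,5=6×15+85=175
r8: T_8,5=7×175+735=1960
Read c(8,5) = 1960.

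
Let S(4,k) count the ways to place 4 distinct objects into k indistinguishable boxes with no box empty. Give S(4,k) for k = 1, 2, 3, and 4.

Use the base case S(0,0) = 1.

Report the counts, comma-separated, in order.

1, 7, 6, 1

i=1: T(1,1)=1+1·0=1
i=2: T(2,1)=0+1·1=1 | T(2,2)=1+2·0=1
i=3: T(3,1)=0+1·1=1 | T(3,2)=1+2·1=3 | T(3,3)=1+3·0=1
i=4: T(4,1)=0+1·1=1 | T(4,2)=1+2·3=7 | T(4,3)=3+3·1=6 | T(4,4)=1+4·0=1
Read S(4,1) = 1, S(4,2) = 7, S(4,3) = 6, S(4,4) = 1.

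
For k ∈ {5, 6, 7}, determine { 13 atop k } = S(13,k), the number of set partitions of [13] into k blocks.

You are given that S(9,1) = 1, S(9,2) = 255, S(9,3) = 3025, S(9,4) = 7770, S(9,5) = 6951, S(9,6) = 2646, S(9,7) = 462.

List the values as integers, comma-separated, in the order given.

7508501, 9321312, 5715424

@10  (10,2):255·2+1→511, (10,3):3025·3+255→9330, (10,4):7770·4+3025→34105, (10,5):6951·5+7770→42525, (10,6):2646·6+6951→22827, (10,7):462·7+2646→5880
@11  (11,3):9330·3+511→28501, (11,4):34105·4+9330→145750, (11,5):42525·5+34105→246730, (11,6):22827·6+42525→179487, (11,7):5880·7+22827→63987
@12  (12,4):145750·4+28501→611501, (12,5):246730·5+145750→1379400, (12,6):179487·6+246730→1323652, (12,7):63987·7+179487→627396
@13  (13,5):1379400·5+611501→7508501, (13,6):1323652·6+1379400→9321312, (13,7):627396·7+1323652→5715424
Read S(13,5) = 7508501, S(13,6) = 9321312, S(13,7) = 5715424.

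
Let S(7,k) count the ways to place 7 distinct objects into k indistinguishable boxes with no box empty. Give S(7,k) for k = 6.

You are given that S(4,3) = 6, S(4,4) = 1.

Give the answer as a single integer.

21

r5: T_5,4=4×1+6=10; T_5,5=5×0+1=1
r6: T_6,5=5×1+10=15; T_6,6=6×0+1=1
r7: T_7,6=6×1+15=21
Read S(7,6) = 21.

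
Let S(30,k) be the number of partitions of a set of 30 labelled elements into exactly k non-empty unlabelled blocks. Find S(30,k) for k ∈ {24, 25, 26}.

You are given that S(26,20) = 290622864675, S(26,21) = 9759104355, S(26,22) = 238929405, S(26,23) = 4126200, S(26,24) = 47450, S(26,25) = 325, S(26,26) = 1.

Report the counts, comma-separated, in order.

@27  (27,21):9759104355·21+290622864675→495564056130, (27,22):238929405·22+9759104355→15015551265, (27,23):4126200·23+238929405→333832005, (27,24):47450·24+4126200→5265000, (27,25):325·25+47450→55575, (27,26):1·26+325→351
@28  (28,22):15015551265·22+495564056130→825906183960, (28,23):333832005·23+15015551265→22693687380, (28,24):5265000·24+333832005→460192005, (28,25):55575·25+5265000→6654375, (28,26):351·26+55575→64701
@29  (29,23):22693687380·23+825906183960→1347860993700, (29,24):460192005·24+22693687380→33738295500, (29,25):6654375·25+460192005→626551380, (29,26):64701·26+6654375→8336601
@30  (30,24):33738295500·24+1347860993700→2157580085700, (30,25):626551380·25+33738295500→49402080000, (30,26):8336601·26+626551380→843303006
Read S(30,24) = 2157580085700, S(30,25) = 49402080000, S(30,26) = 843303006.

2157580085700, 49402080000, 843303006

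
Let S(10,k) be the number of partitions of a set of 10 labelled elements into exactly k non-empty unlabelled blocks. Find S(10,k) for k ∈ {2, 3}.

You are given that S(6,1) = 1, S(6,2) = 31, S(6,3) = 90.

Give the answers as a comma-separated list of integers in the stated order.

r7: T_7,1=1×1+0=1; T_7,2=2×31+1=63; T_7,3=3×90+31=301
r8: T_8,1=1×1+0=1; T_8,2=2×63+1=127; T_8,3=3×301+63=966
r9: T_9,1=1×1+0=1; T_9,2=2×127+1=255; T_9,3=3×966+127=3025
r10: T_10,2=2×255+1=511; T_10,3=3×3025+255=9330
Read S(10,2) = 511, S(10,3) = 9330.

511, 9330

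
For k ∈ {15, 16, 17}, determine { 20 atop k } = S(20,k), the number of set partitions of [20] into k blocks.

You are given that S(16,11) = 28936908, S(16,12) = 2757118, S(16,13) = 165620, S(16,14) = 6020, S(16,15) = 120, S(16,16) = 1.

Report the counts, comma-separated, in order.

452329200, 22350954, 741285

r17: T_17,12=12×2757118+28936908=62022324; T_17,13=13×165620+2757118=4910178; T_17,14=14×6020+165620=249900; T_17,15=15×120+6020=7820; T_17,16=16×1+120=136; T_17,17=17×0+1=1
r18: T_18,13=13×4910178+62022324=125854638; T_18,14=14×249900+4910178=8408778; T_18,15=15×7820+249900=367200; T_18,16=16×136+7820=9996; T_18,17=17×1+136=153
r19: T_19,14=14×8408778+125854638=243577530; T_19,15=15×367200+8408778=13916778; T_19,16=16×9996+367200=527136; T_19,17=17×153+9996=12597
r20: T_20,15=15×13916778+243577530=452329200; T_20,16=16×527136+13916778=22350954; T_20,17=17×12597+527136=741285
Read S(20,15) = 452329200, S(20,16) = 22350954, S(20,17) = 741285.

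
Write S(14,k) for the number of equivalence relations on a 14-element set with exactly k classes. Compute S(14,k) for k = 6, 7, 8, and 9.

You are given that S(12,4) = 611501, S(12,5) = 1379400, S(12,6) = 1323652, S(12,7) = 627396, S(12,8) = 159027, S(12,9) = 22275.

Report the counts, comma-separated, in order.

i=13: T(13,5)=611501+5·1379400=7508501 | T(13,6)=1379400+6·1323652=9321312 | T(13,7)=1323652+7·627396=5715424 | T(13,8)=627396+8·159027=1899612 | T(13,9)=159027+9·22275=359502
i=14: T(14,6)=7508501+6·9321312=63436373 | T(14,7)=9321312+7·5715424=49329280 | T(14,8)=5715424+8·1899612=20912320 | T(14,9)=1899612+9·359502=5135130
Read S(14,6) = 63436373, S(14,7) = 49329280, S(14,8) = 20912320, S(14,9) = 5135130.

63436373, 49329280, 20912320, 5135130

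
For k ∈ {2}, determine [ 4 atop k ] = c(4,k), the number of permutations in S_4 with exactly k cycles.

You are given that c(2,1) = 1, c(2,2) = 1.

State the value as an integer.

11

r3: T_3,1=2×1+0=2; T_3,2=2×1+1=3
r4: T_4,2=3×3+2=11
Read c(4,2) = 11.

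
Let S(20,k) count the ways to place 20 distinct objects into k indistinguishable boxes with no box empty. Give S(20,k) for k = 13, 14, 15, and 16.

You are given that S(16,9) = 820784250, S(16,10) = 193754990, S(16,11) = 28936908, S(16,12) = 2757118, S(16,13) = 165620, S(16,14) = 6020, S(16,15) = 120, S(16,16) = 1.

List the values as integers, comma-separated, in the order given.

61068660380, 6302524580, 452329200, 22350954

[17] T[17,10]:10*193754990+820784250=2758334150 · T[17,11]:11*28936908+193754990=512060978 · T[17,12]:12*2757118+28936908=62022324 · T[17,13]:13*165620+2757118=4910178 · T[17,14]:14*6020+165620=249900 · T[17,15]:15*120+6020=7820 · T[17,16]:16*1+120=136
[18] T[18,11]:11*512060978+2758334150=8391004908 · T[18,12]:12*62022324+512060978=1256328866 · T[18,13]:13*4910178+62022324=125854638 · T[18,14]:14*249900+4910178=8408778 · T[18,15]:15*7820+249900=367200 · T[18,16]:16*136+7820=9996
[19] T[19,12]:12*1256328866+8391004908=23466951300 · T[19,13]:13*125854638+1256328866=2892439160 · T[19,14]:14*8408778+125854638=243577530 · T[19,15]:15*367200+8408778=13916778 · T[19,16]:16*9996+367200=527136
[20] T[20,13]:13*2892439160+23466951300=61068660380 · T[20,14]:14*243577530+2892439160=6302524580 · T[20,15]:15*13916778+243577530=452329200 · T[20,16]:16*527136+13916778=22350954
Read S(20,13) = 61068660380, S(20,14) = 6302524580, S(20,15) = 452329200, S(20,16) = 22350954.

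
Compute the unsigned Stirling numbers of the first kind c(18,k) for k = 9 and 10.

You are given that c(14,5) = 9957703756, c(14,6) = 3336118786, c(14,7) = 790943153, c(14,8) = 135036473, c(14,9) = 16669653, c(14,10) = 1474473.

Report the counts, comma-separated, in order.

row 15: T[15][6]=14·3336118786+9957703756=56663366760  T[15][7]=14·790943153+3336118786=14409322928  T[15][8]=14·135036473+790943153=2681453775  T[15][9]=14·16669653+135036473=368411615  T[15][10]=14·1474473+16669653=37312275
row 16: T[16][7]=15·14409322928+56663366760=272803210680  T[16][8]=15·2681453775+14409322928=54631129553  T[16][9]=15·368411615+2681453775=8207628000  T[16][10]=15·37312275+368411615=928095740
row 17: T[17][8]=16·54631129553+272803210680=1146901283528  T[17][9]=16·8207628000+54631129553=185953177553  T[17][10]=16·928095740+8207628000=23057159840
row 18: T[18][9]=17·185953177553+1146901283528=4308105301929  T[18][10]=17·23057159840+185953177553=577924894833
Read c(18,9) = 4308105301929, c(18,10) = 577924894833.

4308105301929, 577924894833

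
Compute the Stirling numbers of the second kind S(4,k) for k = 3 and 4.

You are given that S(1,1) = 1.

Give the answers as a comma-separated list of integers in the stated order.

6, 1

r2: T_2,1=1×1+0=1; T_2,2=2×0+1=1
r3: T_3,2=2×1+1=3; T_3,3=3×0+1=1
r4: T_4,3=3×1+3=6; T_4,4=4×0+1=1
Read S(4,3) = 6, S(4,4) = 1.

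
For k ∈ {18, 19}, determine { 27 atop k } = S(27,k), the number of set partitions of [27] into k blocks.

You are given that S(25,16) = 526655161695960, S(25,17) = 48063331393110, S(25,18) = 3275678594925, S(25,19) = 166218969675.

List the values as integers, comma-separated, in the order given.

3270191625210510, 229268487458010

r26: T_26,17=17×48063331393110+526655161695960=1343731795378830; T_26,18=18×3275678594925+48063331393110=107025546101760; T_26,19=19×166218969675+3275678594925=6433839018750
r27: T_27,18=18×107025546101760+1343731795378830=3270191625210510; T_27,19=19×6433839018750+107025546101760=229268487458010
Read S(27,18) = 3270191625210510, S(27,19) = 229268487458010.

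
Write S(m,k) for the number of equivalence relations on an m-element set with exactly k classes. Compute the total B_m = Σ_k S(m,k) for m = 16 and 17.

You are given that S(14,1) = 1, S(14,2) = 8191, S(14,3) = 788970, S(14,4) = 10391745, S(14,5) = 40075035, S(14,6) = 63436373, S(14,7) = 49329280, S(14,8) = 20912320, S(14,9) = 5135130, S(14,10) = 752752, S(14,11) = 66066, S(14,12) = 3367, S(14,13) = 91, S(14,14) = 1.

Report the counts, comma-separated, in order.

[15] T[15,1]:1*1+0=1 · T[15,2]:2*8191+1=16383 · T[15,3]:3*788970+8191=2375101 · T[15,4]:4*10391745+788970=42355950 · T[15,5]:5*40075035+10391745=210766920 · T[15,6]:6*63436373+40075035=420693273 · T[15,7]:7*49329280+63436373=408741333 · T[15,8]:8*20912320+49329280=216627840 · T[15,9]:9*5135130+20912320=67128490 · T[15,10]:10*752752+5135130=12662650 · T[15,11]:11*66066+752752=1479478 · T[15,12]:12*3367+66066=106470 · T[15,13]:13*91+3367=4550 · T[15,14]:14*1+91=105 · T[15,15]:15*0+1=1
[16] T[16,1]:1*1+0=1 · T[16,2]:2*16383+1=32767 · T[16,3]:3*2375101+16383=7141686 · T[16,4]:4*42355950+2375101=171798901 · T[16,5]:5*210766920+42355950=1096190550 · T[16,6]:6*420693273+210766920=2734926558 · T[16,7]:7*408741333+420693273=3281882604 · T[16,8]:8*216627840+408741333=2141764053 · T[16,9]:9*67128490+216627840=820784250 · T[16,10]:10*12662650+67128490=193754990 · T[16,11]:11*1479478+12662650=28936908 · T[16,12]:12*106470+1479478=2757118 · T[16,13]:13*4550+106470=165620 · T[16,14]:14*105+4550=6020 · T[16,15]:15*1+105=120 · T[16,16]:16*0+1=1
[17] T[17,1]:1*1+0=1 · T[17,2]:2*32767+1=65535 · T[17,3]:3*7141686+32767=21457825 · T[17,4]:4*171798901+7141686=694337290 · T[17,5]:5*1096190550+171798901=5652751651 · T[17,6]:6*2734926558+1096190550=17505749898 · T[17,7]:7*3281882604+2734926558=25708104786 · T[17,8]:8*2141764053+3281882604=20415995028 · T[17,9]:9*820784250+2141764053=9528822303 · T[17,10]:10*193754990+820784250=2758334150 · T[17,11]:11*28936908+193754990=512060978 · T[17,12]:12*2757118+28936908=62022324 · T[17,13]:13*165620+2757118=4910178 · T[17,14]:14*6020+165620=249900 · T[17,15]:15*120+6020=7820 · T[17,16]:16*1+120=136 · T[17,17]:17*0+1=1
B_16 = ΣS(16,k) = 1+32767+7141686+171798901+1096190550+2734926558+3281882604+2141764053+820784250+193754990+28936908+2757118+165620+6020+120+1 = 10480142147
B_17 = ΣS(17,k) = 1+65535+21457825+694337290+5652751651+17505749898+25708104786+20415995028+9528822303+2758334150+512060978+62022324+4910178+249900+7820+136+1 = 82864869804

10480142147, 82864869804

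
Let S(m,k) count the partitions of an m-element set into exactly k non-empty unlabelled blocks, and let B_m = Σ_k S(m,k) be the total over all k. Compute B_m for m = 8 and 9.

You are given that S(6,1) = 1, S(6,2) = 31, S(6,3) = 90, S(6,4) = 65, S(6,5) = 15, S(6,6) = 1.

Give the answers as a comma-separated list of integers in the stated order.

4140, 21147

[7] T[7,1]:1*1+0=1 · T[7,2]:2*31+1=63 · T[7,3]:3*90+31=301 · T[7,4]:4*65+90=350 · T[7,5]:5*15+65=140 · T[7,6]:6*1+15=21 · T[7,7]:7*0+1=1
[8] T[8,1]:1*1+0=1 · T[8,2]:2*63+1=127 · T[8,3]:3*301+63=966 · T[8,4]:4*350+301=1701 · T[8,5]:5*140+350=1050 · T[8,6]:6*21+140=266 · T[8,7]:7*1+21=28 · T[8,8]:8*0+1=1
[9] T[9,1]:1*1+0=1 · T[9,2]:2*127+1=255 · T[9,3]:3*966+127=3025 · T[9,4]:4*1701+966=7770 · T[9,5]:5*1050+1701=6951 · T[9,6]:6*266+1050=2646 · T[9,7]:7*28+266=462 · T[9,8]:8*1+28=36 · T[9,9]:9*0+1=1
B_8 = ΣS(8,k) = 1+127+966+1701+1050+266+28+1 = 4140
B_9 = ΣS(9,k) = 1+255+3025+7770+6951+2646+462+36+1 = 21147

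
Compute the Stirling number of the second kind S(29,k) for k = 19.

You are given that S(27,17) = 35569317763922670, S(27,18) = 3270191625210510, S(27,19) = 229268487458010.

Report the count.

[28] T[28,18]:18*3270191625210510+35569317763922670=94432767017711850 · T[28,19]:19*229268487458010+3270191625210510=7626292886912700
[29] T[29,19]:19*7626292886912700+94432767017711850=239332331869053150
Read S(29,19) = 239332331869053150.

239332331869053150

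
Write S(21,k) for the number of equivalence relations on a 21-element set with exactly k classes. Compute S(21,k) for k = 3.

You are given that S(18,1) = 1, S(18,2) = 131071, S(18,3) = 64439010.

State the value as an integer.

1742343625

@19  (19,1):1·1+0→1, (19,2):131071·2+1→262143, (19,3):64439010·3+131071→193448101
@20  (20,2):262143·2+1→524287, (20,3):193448101·3+262143→580606446
@21  (21,3):580606446·3+524287→1742343625
Read S(21,3) = 1742343625.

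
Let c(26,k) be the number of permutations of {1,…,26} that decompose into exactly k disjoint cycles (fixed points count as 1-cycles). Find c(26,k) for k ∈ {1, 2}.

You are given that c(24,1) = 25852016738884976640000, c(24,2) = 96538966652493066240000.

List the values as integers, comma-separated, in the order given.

15511210043330985984000000, 59190128811701203599360000

r25: T_25,1=24×25852016738884976640000+0=620448401733239439360000; T_25,2=24×96538966652493066240000+25852016738884976640000=2342787216398718566400000
r26: T_26,1=25×620448401733239439360000+0=15511210043330985984000000; T_26,2=25×2342787216398718566400000+620448401733239439360000=59190128811701203599360000
Read c(26,1) = 15511210043330985984000000, c(26,2) = 59190128811701203599360000.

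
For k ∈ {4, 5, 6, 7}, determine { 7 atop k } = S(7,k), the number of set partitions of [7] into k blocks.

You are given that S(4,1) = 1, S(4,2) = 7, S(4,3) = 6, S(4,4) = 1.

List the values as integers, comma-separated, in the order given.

r5: T_5,2=2×7+1=15; T_5,3=3×6+7=25; T_5,4=4×1+6=10; T_5,5=5×0+1=1
r6: T_6,3=3×25+15=90; T_6,4=4×10+25=65; T_6,5=5×1+10=15; T_6,6=6×0+1=1
r7: T_7,4=4×65+90=350; T_7,5=5×15+65=140; T_7,6=6×1+15=21; T_7,7=7×0+1=1
Read S(7,4) = 350, S(7,5) = 140, S(7,6) = 21, S(7,7) = 1.

350, 140, 21, 1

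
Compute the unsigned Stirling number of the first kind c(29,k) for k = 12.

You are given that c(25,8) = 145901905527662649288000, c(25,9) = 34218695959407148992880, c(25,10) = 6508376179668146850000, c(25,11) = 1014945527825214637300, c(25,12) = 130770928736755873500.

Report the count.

i=26: T(26,9)=145901905527662649288000+25·34218695959407148992880=1001369304512841374110000 | T(26,10)=34218695959407148992880+25·6508376179668146850000=196928100451110820242880 | T(26,11)=6508376179668146850000+25·1014945527825214637300=31882014375298512782500 | T(26,12)=1014945527825214637300+25·130770928736755873500=4284218746244111474800
i=27: T(27,10)=1001369304512841374110000+26·196928100451110820242880=6121499916241722700424880 | T(27,11)=196928100451110820242880+26·31882014375298512782500=1025860474208872152587880 | T(27,12)=31882014375298512782500+26·4284218746244111474800=143271701777645411127300
i=28: T(28,11)=6121499916241722700424880+27·1025860474208872152587880=33819732719881270820297640 | T(28,12)=1025860474208872152587880+27·143271701777645411127300=4894196422205298253024980
i=29: T(29,12)=33819732719881270820297640+28·4894196422205298253024980=170857232541629621904997080
Read c(29,12) = 170857232541629621904997080.

170857232541629621904997080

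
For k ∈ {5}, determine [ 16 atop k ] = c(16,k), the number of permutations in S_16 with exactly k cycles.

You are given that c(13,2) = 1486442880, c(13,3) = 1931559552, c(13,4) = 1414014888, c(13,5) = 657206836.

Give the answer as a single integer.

2706813345600

[14] T[14,3]:13*1931559552+1486442880=26596717056 · T[14,4]:13*1414014888+1931559552=20313753096 · T[14,5]:13*657206836+1414014888=9957703756
[15] T[15,4]:14*20313753096+26596717056=310989260400 · T[15,5]:14*9957703756+20313753096=159721605680
[16] T[16,5]:15*159721605680+310989260400=2706813345600
Read c(16,5) = 2706813345600.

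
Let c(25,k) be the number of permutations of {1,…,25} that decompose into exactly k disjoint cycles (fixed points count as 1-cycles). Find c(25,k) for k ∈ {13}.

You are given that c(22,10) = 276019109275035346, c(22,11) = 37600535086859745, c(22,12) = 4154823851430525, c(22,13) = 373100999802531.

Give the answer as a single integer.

r23: T_23,11=22×37600535086859745+276019109275035346=1103230881185949736; T_23,12=22×4154823851430525+37600535086859745=129006659818331295; T_23,13=22×373100999802531+4154823851430525=12363045847086207
r24: T_24,12=23×129006659818331295+1103230881185949736=4070384057007569521; T_24,13=23×12363045847086207+129006659818331295=413356714301314056
r25: T_25,13=24×413356714301314056+4070384057007569521=13990945200239106865
Read c(25,13) = 13990945200239106865.

13990945200239106865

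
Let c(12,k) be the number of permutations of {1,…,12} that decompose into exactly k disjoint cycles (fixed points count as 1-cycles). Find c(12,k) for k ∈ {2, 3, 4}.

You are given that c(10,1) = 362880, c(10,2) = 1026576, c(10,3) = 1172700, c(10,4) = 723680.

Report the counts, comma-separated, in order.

r11: T_11,1=10×362880+0=3628800; T_11,2=10×1026576+362880=10628640; T_11,3=10×1172700+1026576=12753576; T_11,4=10×723680+1172700=8409500
r12: T_12,2=11×10628640+3628800=120543840; T_12,3=11×12753576+10628640=150917976; T_12,4=11×8409500+12753576=105258076
Read c(12,2) = 120543840, c(12,3) = 150917976, c(12,4) = 105258076.

120543840, 150917976, 105258076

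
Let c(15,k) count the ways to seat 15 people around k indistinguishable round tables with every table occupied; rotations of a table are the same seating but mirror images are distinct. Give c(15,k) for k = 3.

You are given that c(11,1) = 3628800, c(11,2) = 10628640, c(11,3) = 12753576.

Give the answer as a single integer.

392156797824

@12  (12,1):3628800·11+0→39916800, (12,2):10628640·11+3628800→120543840, (12,3):12753576·11+10628640→150917976
@13  (13,1):39916800·12+0→479001600, (13,2):120543840·12+39916800→1486442880, (13,3):150917976·12+120543840→1931559552
@14  (14,2):1486442880·13+479001600→19802759040, (14,3):1931559552·13+1486442880→26596717056
@15  (15,3):26596717056·14+19802759040→392156797824
Read c(15,3) = 392156797824.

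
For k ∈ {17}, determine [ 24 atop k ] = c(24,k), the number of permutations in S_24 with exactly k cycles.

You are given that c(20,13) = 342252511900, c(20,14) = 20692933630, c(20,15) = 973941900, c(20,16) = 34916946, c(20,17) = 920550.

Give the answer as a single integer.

r21: T_21,14=20×20692933630+342252511900=756111184500; T_21,15=20×973941900+20692933630=40171771630; T_21,16=20×34916946+973941900=1672280820; T_21,17=20×920550+34916946=53327946
r22: T_22,15=21×40171771630+756111184500=1599718388730; T_22,16=21×1672280820+40171771630=75289668850; T_22,17=21×53327946+1672280820=2792167686
r23: T_23,16=22×75289668850+1599718388730=3256091103430; T_23,17=22×2792167686+75289668850=136717357942
r24: T_24,17=23×136717357942+3256091103430=6400590336096
Read c(24,17) = 6400590336096.

6400590336096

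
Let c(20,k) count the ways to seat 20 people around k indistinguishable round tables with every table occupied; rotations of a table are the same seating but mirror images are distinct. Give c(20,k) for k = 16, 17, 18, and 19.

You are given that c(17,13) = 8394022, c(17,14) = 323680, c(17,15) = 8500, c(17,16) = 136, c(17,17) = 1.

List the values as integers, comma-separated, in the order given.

r18: T_18,14=17×323680+8394022=13896582; T_18,15=17×8500+323680=468180; T_18,16=17×136+8500=10812; T_18,17=17×1+136=153; T_18,18=17×0+1=1
r19: T_19,15=18×468180+13896582=22323822; T_19,16=18×10812+468180=662796; T_19,17=18×153+10812=13566; T_19,18=18×1+153=171; T_19,19=18×0+1=1
r20: T_20,16=19×662796+22323822=34916946; T_20,17=19×13566+662796=920550; T_20,18=19×171+13566=16815; T_20,19=19×1+171=190
Read c(20,16) = 34916946, c(20,17) = 920550, c(20,18) = 16815, c(20,19) = 190.

34916946, 920550, 16815, 190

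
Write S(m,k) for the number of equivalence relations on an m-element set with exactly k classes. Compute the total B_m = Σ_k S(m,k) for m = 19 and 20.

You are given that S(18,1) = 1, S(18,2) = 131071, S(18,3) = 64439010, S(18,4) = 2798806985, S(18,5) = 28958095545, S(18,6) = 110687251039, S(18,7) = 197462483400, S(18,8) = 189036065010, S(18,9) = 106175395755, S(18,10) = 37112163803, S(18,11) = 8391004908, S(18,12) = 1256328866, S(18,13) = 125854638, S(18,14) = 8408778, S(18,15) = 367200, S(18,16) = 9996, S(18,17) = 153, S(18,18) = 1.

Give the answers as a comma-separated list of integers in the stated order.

5832742205057, 51724158235372

row 19: T[19][1]=1·1+0=1  T[19][2]=2·131071+1=262143  T[19][3]=3·64439010+131071=193448101  T[19][4]=4·2798806985+64439010=11259666950  T[19][5]=5·28958095545+2798806985=147589284710  T[19][6]=6·110687251039+28958095545=693081601779  T[19][7]=7·197462483400+110687251039=1492924634839  T[19][8]=8·189036065010+197462483400=1709751003480  T[19][9]=9·106175395755+189036065010=1144614626805  T[19][10]=10·37112163803+106175395755=477297033785  T[19][11]=11·8391004908+37112163803=129413217791  T[19][12]=12·1256328866+8391004908=23466951300  T[19][13]=13·125854638+1256328866=2892439160  T[19][14]=14·8408778+125854638=243577530  T[19][15]=15·367200+8408778=13916778  T[19][16]=16·9996+367200=527136  T[19][17]=17·153+9996=12597  T[19][18]=18·1+153=171  T[19][19]=19·0+1=1
row 20: T[20][1]=1·1+0=1  T[20][2]=2·262143+1=524287  T[20][3]=3·193448101+262143=580606446  T[20][4]=4·11259666950+193448101=45232115901  T[20][5]=5·147589284710+11259666950=749206090500  T[20][6]=6·693081601779+147589284710=4306078895384  T[20][7]=7·1492924634839+693081601779=11143554045652  T[20][8]=8·1709751003480+1492924634839=15170932662679  T[20][9]=9·1144614626805+1709751003480=12011282644725  T[20][10]=10·477297033785+1144614626805=5917584964655  T[20][11]=11·129413217791+477297033785=1900842429486  T[20][12]=12·23466951300+129413217791=411016633391  T[20][13]=13·2892439160+23466951300=61068660380  T[20][14]=14·243577530+2892439160=6302524580  T[20][15]=15·13916778+243577530=452329200  T[20][16]=16·527136+13916778=22350954  T[20][17]=17·12597+527136=741285  T[20][18]=18·171+12597=15675  T[20][19]=19·1+171=190  T[20][20]=20·0+1=1
B_19 = ΣS(19,k) = 1+262143+193448101+11259666950+147589284710+693081601779+1492924634839+1709751003480+1144614626805+477297033785+129413217791+23466951300+2892439160+243577530+13916778+527136+12597+171+1 = 5832742205057
B_20 = ΣS(20,k) = 1+524287+580606446+45232115901+749206090500+4306078895384+11143554045652+15170932662679+12011282644725+5917584964655+1900842429486+411016633391+61068660380+6302524580+452329200+22350954+741285+15675+190+1 = 51724158235372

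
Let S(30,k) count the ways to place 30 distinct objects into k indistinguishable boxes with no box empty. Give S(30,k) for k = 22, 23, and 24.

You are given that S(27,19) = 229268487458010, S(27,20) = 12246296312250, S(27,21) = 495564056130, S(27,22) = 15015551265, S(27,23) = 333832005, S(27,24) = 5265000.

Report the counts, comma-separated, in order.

1848018090851790, 71823880393200, 2157580085700

r28: T_28,20=20×12246296312250+229268487458010=474194413703010; T_28,21=21×495564056130+12246296312250=22653141490980; T_28,22=22×15015551265+495564056130=825906183960; T_28,23=23×333832005+15015551265=22693687380; T_28,24=24×5265000+333832005=460192005
r29: T_29,21=21×22653141490980+474194413703010=949910385013590; T_29,22=22×825906183960+22653141490980=40823077538100; T_29,23=23×22693687380+825906183960=1347860993700; T_29,24=24×460192005+22693687380=33738295500
r30: T_30,22=22×40823077538100+949910385013590=1848018090851790; T_30,23=23×1347860993700+40823077538100=71823880393200; T_30,24=24×33738295500+1347860993700=2157580085700
Read S(30,22) = 1848018090851790, S(30,23) = 71823880393200, S(30,24) = 2157580085700.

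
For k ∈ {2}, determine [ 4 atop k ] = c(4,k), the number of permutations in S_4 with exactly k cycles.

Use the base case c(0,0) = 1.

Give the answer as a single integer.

11

@1  (1,1):0·0+1→1
@2  (2,1):1·1+0→1, (2,2):0·1+1→1
@3  (3,1):1·2+0→2, (3,2):1·2+1→3
@4  (4,2):3·3+2→11
Read c(4,2) = 11.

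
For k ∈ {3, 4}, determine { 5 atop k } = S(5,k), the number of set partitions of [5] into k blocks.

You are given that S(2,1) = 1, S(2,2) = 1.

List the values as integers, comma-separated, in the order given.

r3: T_3,1=1×1+0=1; T_3,2=2×1+1=3; T_3,3=3×0+1=1
r4: T_4,2=2×3+1=7; T_4,3=3×1+3=6; T_4,4=4×0+1=1
r5: T_5,3=3×6+7=25; T_5,4=4×1+6=10
Read S(5,3) = 25, S(5,4) = 10.

25, 10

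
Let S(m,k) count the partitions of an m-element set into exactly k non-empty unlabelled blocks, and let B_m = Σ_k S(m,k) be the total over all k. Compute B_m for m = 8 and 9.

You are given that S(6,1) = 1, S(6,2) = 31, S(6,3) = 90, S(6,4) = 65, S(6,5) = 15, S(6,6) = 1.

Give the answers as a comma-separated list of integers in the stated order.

4140, 21147

@7  (7,1):1·1+0→1, (7,2):31·2+1→63, (7,3):90·3+31→301, (7,4):65·4+90→350, (7,5):15·5+65→140, (7,6):1·6+15→21, (7,7):0·7+1→1
@8  (8,1):1·1+0→1, (8,2):63·2+1→127, (8,3):301·3+63→966, (8,4):350·4+301→1701, (8,5):140·5+350→1050, (8,6):21·6+140→266, (8,7):1·7+21→28, (8,8):0·8+1→1
@9  (9,1):1·1+0→1, (9,2):127·2+1→255, (9,3):966·3+127→3025, (9,4):1701·4+966→7770, (9,5):1050·5+1701→6951, (9,6):266·6+1050→2646, (9,7):28·7+266→462, (9,8):1·8+28→36, (9,9):0·9+1→1
B_8 = ΣS(8,k) = 1+127+966+1701+1050+266+28+1 = 4140
B_9 = ΣS(9,k) = 1+255+3025+7770+6951+2646+462+36+1 = 21147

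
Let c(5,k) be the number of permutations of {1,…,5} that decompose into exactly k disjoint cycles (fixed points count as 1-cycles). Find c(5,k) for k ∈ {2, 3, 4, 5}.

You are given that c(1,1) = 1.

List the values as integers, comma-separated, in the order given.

50, 35, 10, 1

@2  (2,1):1·1+0→1, (2,2):0·1+1→1
@3  (3,1):1·2+0→2, (3,2):1·2+1→3, (3,3):0·2+1→1
@4  (4,1):2·3+0→6, (4,2):3·3+2→11, (4,3):1·3+3→6, (4,4):0·3+1→1
@5  (5,2):11·4+6→50, (5,3):6·4+11→35, (5,4):1·4+6→10, (5,5):0·4+1→1
Read c(5,2) = 50, c(5,3) = 35, c(5,4) = 10, c(5,5) = 1.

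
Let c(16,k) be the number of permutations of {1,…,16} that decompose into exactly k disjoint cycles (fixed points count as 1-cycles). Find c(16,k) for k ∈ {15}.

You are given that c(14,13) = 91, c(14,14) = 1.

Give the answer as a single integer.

120

r15: T_15,14=14×1+91=105; T_15,15=14×0+1=1
r16: T_16,15=15×1+105=120
Read c(16,15) = 120.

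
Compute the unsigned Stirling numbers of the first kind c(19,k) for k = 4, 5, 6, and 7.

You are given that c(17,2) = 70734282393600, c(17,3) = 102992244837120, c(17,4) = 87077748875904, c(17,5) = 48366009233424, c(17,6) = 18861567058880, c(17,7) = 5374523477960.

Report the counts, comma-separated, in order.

30321254007719424, 17950712280921504, 7551527592063024, 2353125040549984

@18  (18,3):102992244837120·17+70734282393600→1821602444624640, (18,4):87077748875904·17+102992244837120→1583313975727488, (18,5):48366009233424·17+87077748875904→909299905844112, (18,6):18861567058880·17+48366009233424→369012649234384, (18,7):5374523477960·17+18861567058880→110228466184200
@19  (19,4):1583313975727488·18+1821602444624640→30321254007719424, (19,5):909299905844112·18+1583313975727488→17950712280921504, (19,6):369012649234384·18+909299905844112→7551527592063024, (19,7):110228466184200·18+369012649234384→2353125040549984
Read c(19,4) = 30321254007719424, c(19,5) = 17950712280921504, c(19,6) = 7551527592063024, c(19,7) = 2353125040549984.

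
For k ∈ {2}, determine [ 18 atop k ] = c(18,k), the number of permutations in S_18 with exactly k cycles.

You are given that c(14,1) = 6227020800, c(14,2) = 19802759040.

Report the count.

1223405590579200

r15: T_15,1=14×6227020800+0=87178291200; T_15,2=14×19802759040+6227020800=283465647360
r16: T_16,1=15×87178291200+0=1307674368000; T_16,2=15×283465647360+87178291200=4339163001600
r17: T_17,1=16×1307674368000+0=20922789888000; T_17,2=16×4339163001600+1307674368000=70734282393600
r18: T_18,2=17×70734282393600+20922789888000=1223405590579200
Read c(18,2) = 1223405590579200.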